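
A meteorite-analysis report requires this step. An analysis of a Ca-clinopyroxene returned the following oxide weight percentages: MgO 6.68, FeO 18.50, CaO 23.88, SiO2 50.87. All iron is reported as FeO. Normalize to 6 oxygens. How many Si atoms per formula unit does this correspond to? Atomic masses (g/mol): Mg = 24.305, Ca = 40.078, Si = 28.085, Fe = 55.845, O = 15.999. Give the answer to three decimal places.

MgO: 6.68/40.304 = 0.16574 mol → 0.16574 mol Mg, 0.16574 mol O.
FeO: 18.50/71.844 = 0.25750 mol → 0.25750 mol Fe, 0.25750 mol O.
CaO: 23.88/56.077 = 0.42584 mol → 0.42584 mol Ca, 0.42584 mol O.
SiO2: 50.87/60.083 = 0.84666 mol → 0.84666 mol Si, 1.69332 mol O.
Total oxygen = 2.54240 mol. Normalization factor = 6/2.54240 = 2.35997.
Si per 6 O = 0.84666 × 2.35997 = 1.998.

1.998 Si apfu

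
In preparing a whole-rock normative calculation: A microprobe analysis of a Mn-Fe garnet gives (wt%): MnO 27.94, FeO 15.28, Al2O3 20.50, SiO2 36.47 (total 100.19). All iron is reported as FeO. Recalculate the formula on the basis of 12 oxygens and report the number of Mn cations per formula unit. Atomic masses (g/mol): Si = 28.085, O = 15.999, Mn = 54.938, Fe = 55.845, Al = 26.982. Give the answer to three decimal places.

27.94 wt% MnO ÷ 70.937 g/mol = 0.39387 mol, giving 0.39387 Mn and 0.39387 O.
15.28 wt% FeO ÷ 71.844 g/mol = 0.21268 mol, giving 0.21268 Fe and 0.21268 O.
20.50 wt% Al2O3 ÷ 101.961 g/mol = 0.20106 mol, giving 0.40212 Al and 0.60318 O.
36.47 wt% SiO2 ÷ 60.083 g/mol = 0.60699 mol, giving 0.60699 Si and 1.21398 O.
Oxygen sums to 2.42371; scaling by 12/2.42371 = 4.95109 puts the formula on 12 O.
Mn: 0.39387 × 4.95109 = 1.950 atoms per formula unit.

1.950 Mn apfu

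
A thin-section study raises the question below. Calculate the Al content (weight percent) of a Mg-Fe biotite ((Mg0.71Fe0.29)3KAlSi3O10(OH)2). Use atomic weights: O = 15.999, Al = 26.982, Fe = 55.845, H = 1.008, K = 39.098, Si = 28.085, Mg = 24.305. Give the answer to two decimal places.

Formula mass = 2.13·24.305 + 0.87·55.845 + 1·39.098 + 1·26.982 + 3·28.085 + 12·15.999 + 2·1.008 = 444.694 g/mol, of which 26.982 g is Al.
So Al makes up 26.982/444.694 = 0.0607 of the mass, i.e. 6.07%.

6.07 weight percent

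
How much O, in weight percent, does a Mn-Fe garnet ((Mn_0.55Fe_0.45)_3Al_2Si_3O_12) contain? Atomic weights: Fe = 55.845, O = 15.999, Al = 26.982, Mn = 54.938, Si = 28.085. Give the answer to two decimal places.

M((Mn_0.55Fe_0.45)_3Al_2Si_3O_12) = 496.245 g/mol.
O contributes 12 × 15.999 = 191.988 g per mole.
191.988/496.245 = 0.3869 → 38.69%.

38.69 weight percent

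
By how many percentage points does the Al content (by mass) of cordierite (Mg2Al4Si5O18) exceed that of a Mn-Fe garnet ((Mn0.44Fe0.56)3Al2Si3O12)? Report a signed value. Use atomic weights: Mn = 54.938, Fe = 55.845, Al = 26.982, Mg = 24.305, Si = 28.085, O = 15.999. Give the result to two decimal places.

Al in Mg2Al4Si5O18: molar mass 584.945 g/mol; 4×26.982 = 107.928 g → 18.45 wt%.
Al in (Mn0.44Fe0.56)3Al2Si3O12: molar mass 496.545 g/mol; 2×26.982 = 53.964 g → 10.87 wt%.
Difference = 18.45 − 10.87 = 7.58 percentage points.

7.58 percentage points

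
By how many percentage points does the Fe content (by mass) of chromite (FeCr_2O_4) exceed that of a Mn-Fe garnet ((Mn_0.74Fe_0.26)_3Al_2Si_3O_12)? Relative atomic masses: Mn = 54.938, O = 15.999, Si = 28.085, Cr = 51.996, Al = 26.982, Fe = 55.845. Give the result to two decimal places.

16.16 percentage points

First mineral: 55.845 g Fe in 223.833 g formula = 24.95 wt% Fe.
Second mineral: 43.559 g Fe in 495.728 g formula = 8.79 wt% Fe.
24.95% − 8.79% gives a difference of 16.16 percentage points.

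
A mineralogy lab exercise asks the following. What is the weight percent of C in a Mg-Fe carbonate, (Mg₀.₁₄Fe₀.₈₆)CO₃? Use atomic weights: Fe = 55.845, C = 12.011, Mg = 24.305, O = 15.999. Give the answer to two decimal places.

10.78 mass %

Formula mass = 0.14×24.305 + 0.86×55.845 + 1×12.011 + 3×15.999 = 111.437 g/mol, of which 12.011 g is C.
So C makes up 12.011/111.437 = 0.1078 of the mass, i.e. 10.78%.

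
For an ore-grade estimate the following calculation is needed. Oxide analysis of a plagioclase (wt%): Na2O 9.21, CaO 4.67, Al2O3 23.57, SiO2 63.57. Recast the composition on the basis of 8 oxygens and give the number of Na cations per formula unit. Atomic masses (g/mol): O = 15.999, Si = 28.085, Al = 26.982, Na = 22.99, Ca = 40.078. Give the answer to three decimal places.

Na2O: 9.21/61.979 = 0.14860 mol → 0.29720 mol Na, 0.14860 mol O.
CaO: 4.67/56.077 = 0.08328 mol → 0.08328 mol Ca, 0.08328 mol O.
Al2O3: 23.57/101.961 = 0.23117 mol → 0.46234 mol Al, 0.69351 mol O.
SiO2: 63.57/60.083 = 1.05804 mol → 1.05804 mol Si, 2.11608 mol O.
Total oxygen = 3.04147 mol. Normalization factor = 8/3.04147 = 2.63031.
Na per 8 O = 0.29720 × 2.63031 = 0.782.

0.782 Na apfu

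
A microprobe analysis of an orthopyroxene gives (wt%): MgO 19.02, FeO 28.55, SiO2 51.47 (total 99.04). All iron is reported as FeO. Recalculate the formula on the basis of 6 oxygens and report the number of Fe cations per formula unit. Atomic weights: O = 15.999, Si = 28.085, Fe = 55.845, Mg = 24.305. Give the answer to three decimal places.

MgO (M=40.304): mol = 0.47191; Mg = 0.47191, O = 0.47191.
FeO (M=71.844): mol = 0.39739; Fe = 0.39739, O = 0.39739.
SiO2 (M=60.083): mol = 0.85665; Si = 0.85665, O = 1.71330.
ΣO = 2.58260; factor = 6/ΣO = 2.32324.
Fe apfu = 0.39739 × 2.32324 = 0.923.

0.923 Fe apfu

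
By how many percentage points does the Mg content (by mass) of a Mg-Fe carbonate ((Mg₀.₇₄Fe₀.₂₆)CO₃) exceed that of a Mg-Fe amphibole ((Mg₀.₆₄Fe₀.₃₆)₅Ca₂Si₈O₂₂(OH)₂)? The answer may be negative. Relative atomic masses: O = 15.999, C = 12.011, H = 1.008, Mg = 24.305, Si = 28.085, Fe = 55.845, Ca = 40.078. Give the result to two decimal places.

10.49 percentage points

M((Mg₀.₇₄Fe₀.₂₆)CO₃) = 92.513 g/mol, so wt% Mg = 17.986/92.513 × 100 = 19.44%.
M((Mg₀.₆₄Fe₀.₃₆)₅Ca₂Si₈O₂₂(OH)₂) = 869.125 g/mol, so wt% Mg = 77.776/869.125 × 100 = 8.95%.
19.44 − 8.95 = 10.49 pp.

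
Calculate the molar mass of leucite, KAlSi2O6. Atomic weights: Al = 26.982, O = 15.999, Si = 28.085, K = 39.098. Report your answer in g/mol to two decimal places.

K: 1 × 39.098 = 39.0980
Al: 1 × 26.982 = 26.9820
Si: 2 × 28.085 = 56.1700
O: 6 × 15.999 = 95.9940
Summing the contributions gives the formula mass.

218.24 g/mol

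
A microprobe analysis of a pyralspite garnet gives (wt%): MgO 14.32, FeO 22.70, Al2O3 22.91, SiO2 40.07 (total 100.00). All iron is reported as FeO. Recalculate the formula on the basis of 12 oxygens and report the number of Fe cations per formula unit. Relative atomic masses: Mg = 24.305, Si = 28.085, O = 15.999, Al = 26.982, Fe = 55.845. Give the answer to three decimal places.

1.415 Fe apfu

MgO (M=40.304): mol = 0.35530; Mg = 0.35530, O = 0.35530.
FeO (M=71.844): mol = 0.31596; Fe = 0.31596, O = 0.31596.
Al2O3 (M=101.961): mol = 0.22469; Al = 0.44938, O = 0.67407.
SiO2 (M=60.083): mol = 0.66691; Si = 0.66691, O = 1.33382.
ΣO = 2.67915; factor = 12/ΣO = 4.47903.
Fe apfu = 0.31596 × 4.47903 = 1.415.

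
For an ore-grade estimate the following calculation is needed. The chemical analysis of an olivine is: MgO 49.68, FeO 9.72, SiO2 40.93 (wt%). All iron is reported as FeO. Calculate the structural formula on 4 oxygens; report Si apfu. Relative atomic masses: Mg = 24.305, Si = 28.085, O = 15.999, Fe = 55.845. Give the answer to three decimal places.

MgO (M=40.304): mol = 1.23263; Mg = 1.23263, O = 1.23263.
FeO (M=71.844): mol = 0.13529; Fe = 0.13529, O = 0.13529.
SiO2 (M=60.083): mol = 0.68122; Si = 0.68122, O = 1.36244.
ΣO = 2.73036; factor = 4/ΣO = 1.46501.
Si apfu = 0.68122 × 1.46501 = 0.998.

0.998 Si apfu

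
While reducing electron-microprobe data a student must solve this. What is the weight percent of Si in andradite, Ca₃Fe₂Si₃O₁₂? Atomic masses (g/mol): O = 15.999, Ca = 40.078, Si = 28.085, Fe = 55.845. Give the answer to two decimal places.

Formula mass = 3×40.078 + 2×55.845 + 3×28.085 + 12×15.999 = 508.167 g/mol, of which 84.255 g is Si.
So Si makes up 84.255/508.167 = 0.1658 of the mass, i.e. 16.58%.

16.58 weight percent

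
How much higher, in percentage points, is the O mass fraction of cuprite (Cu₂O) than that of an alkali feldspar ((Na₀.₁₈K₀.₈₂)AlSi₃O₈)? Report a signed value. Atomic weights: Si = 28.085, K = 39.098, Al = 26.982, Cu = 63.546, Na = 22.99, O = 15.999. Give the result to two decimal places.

O in Cu₂O: molar mass 143.091 g/mol; 1×15.999 = 15.999 g → 11.18 wt%.
O in (Na₀.₁₈K₀.₈₂)AlSi₃O₈: molar mass 275.428 g/mol; 8×15.999 = 127.992 g → 46.47 wt%.
Difference = 11.18 − 46.47 = -35.29 percentage points.

-35.29 percentage points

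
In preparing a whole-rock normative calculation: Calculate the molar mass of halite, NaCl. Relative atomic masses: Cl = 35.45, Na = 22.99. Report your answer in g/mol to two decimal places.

The formula mass is the sum 1×22.99 + 1×35.45.

58.44 g/mol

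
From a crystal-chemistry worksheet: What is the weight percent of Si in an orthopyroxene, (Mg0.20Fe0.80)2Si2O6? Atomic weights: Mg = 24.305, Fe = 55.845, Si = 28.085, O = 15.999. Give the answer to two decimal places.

Molar mass of (Mg0.20Fe0.80)2Si2O6: 0.40·24.305 + 1.60·55.845 + 2·28.085 + 6·15.999 = 251.238 g/mol.
Mass of Si per formula unit: 2 × 28.085 = 56.170 g.
Weight fraction Si = 56.170 / 251.238 = 0.2236.

22.36 weight percent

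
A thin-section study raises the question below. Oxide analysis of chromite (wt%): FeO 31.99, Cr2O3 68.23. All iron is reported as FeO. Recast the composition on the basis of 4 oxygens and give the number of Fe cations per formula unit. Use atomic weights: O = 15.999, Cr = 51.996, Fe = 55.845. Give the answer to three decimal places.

FeO: 31.99/71.844 = 0.44527 mol → 0.44527 mol Fe, 0.44527 mol O.
Cr2O3: 68.23/151.989 = 0.44891 mol → 0.89782 mol Cr, 1.34673 mol O.
Total oxygen = 1.79200 mol. Normalization factor = 4/1.79200 = 2.23214.
Fe per 4 O = 0.44527 × 2.23214 = 0.994.

0.994 Fe apfu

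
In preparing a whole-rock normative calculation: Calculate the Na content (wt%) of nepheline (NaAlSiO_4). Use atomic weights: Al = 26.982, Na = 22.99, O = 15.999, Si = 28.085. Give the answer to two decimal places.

16.18 wt%

Molar mass of NaAlSiO_4: 1·22.99 + 1·26.982 + 1·28.085 + 4·15.999 = 142.053 g/mol.
Mass of Na per formula unit: 1 × 22.99 = 22.990 g.
Weight fraction Na = 22.990 / 142.053 = 0.1618.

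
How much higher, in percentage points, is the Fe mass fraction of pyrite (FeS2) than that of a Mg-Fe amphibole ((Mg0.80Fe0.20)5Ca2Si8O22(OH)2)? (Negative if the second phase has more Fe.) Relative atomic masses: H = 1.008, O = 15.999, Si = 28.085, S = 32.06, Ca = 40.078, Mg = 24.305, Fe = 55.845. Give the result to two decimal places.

Fe in FeS2: molar mass 119.965 g/mol; 1×55.845 = 55.845 g → 46.55 wt%.
Fe in (Mg0.80Fe0.20)5Ca2Si8O22(OH)2: molar mass 843.893 g/mol; 1×55.845 = 55.845 g → 6.62 wt%.
Difference = 46.55 − 6.62 = 39.93 percentage points.

39.93 percentage points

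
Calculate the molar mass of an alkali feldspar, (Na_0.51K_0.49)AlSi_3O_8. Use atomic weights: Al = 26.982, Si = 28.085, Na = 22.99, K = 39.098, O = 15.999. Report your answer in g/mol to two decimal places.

270.11 g/mol

M = 0.51·22.99 + 0.49·39.098 + 1·26.982 + 3·28.085 + 8·15.999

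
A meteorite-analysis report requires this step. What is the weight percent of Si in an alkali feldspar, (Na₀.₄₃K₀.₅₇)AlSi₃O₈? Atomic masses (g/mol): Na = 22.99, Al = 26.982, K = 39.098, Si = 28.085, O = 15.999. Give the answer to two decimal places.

M((Na₀.₄₃K₀.₅₇)AlSi₃O₈) = 271.401 g/mol.
Si contributes 3 × 28.085 = 84.255 g per mole.
84.255/271.401 = 0.3104 → 31.04%.

31.04 wt%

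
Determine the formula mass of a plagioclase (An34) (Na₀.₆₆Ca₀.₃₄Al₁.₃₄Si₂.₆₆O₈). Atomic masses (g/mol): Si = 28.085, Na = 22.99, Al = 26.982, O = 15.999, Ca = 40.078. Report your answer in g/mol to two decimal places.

267.65 g/mol

Na: 0.66 × 22.99 = 15.1734
Ca: 0.34 × 40.078 = 13.6265
Al: 1.34 × 26.982 = 36.1559
Si: 2.66 × 28.085 = 74.7061
O: 8 × 15.999 = 127.9920
Summing the contributions gives the formula mass.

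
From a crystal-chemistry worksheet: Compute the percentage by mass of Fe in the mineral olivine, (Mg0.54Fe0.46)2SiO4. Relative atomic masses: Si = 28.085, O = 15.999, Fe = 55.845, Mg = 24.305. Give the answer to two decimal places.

M((Mg0.54Fe0.46)2SiO4) = 169.708 g/mol.
Fe contributes 0.92 × 55.845 = 51.377 g per mole.
51.377/169.708 = 0.3027 → 30.27%.

30.27 weight percent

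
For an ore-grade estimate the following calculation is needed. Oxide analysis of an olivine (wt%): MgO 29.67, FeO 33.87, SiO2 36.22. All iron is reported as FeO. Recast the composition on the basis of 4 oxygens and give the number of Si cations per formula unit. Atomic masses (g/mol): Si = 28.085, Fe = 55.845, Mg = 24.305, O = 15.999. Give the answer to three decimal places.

MgO (M=40.304): mol = 0.73616; Mg = 0.73616, O = 0.73616.
FeO (M=71.844): mol = 0.47144; Fe = 0.47144, O = 0.47144.
SiO2 (M=60.083): mol = 0.60283; Si = 0.60283, O = 1.20566.
ΣO = 2.41326; factor = 4/ΣO = 1.65751.
Si apfu = 0.60283 × 1.65751 = 0.999.

0.999 Si apfu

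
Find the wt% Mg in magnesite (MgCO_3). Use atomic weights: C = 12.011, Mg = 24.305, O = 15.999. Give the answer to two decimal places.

Molar mass of MgCO_3: 1*24.305 + 1*12.011 + 3*15.999 = 84.313 g/mol.
Mass of Mg per formula unit: 1 × 24.305 = 24.305 g.
Weight fraction Mg = 24.305 / 84.313 = 0.2883.

28.83 wt%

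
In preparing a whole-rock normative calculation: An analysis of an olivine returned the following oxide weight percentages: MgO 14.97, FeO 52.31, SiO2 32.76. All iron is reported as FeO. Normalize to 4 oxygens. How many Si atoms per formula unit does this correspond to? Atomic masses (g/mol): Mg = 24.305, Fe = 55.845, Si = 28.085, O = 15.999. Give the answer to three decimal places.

MgO (M=40.304): mol = 0.37143; Mg = 0.37143, O = 0.37143.
FeO (M=71.844): mol = 0.72811; Fe = 0.72811, O = 0.72811.
SiO2 (M=60.083): mol = 0.54525; Si = 0.54525, O = 1.09050.
ΣO = 2.19004; factor = 4/ΣO = 1.82645.
Si apfu = 0.54525 × 1.82645 = 0.996.

0.996 Si apfu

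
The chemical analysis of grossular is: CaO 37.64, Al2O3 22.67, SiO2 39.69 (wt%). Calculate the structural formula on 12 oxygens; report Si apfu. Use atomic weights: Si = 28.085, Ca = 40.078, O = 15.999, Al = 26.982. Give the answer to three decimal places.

2.981 Si apfu

37.64 wt% CaO ÷ 56.077 g/mol = 0.67122 mol, giving 0.67122 Ca and 0.67122 O.
22.67 wt% Al2O3 ÷ 101.961 g/mol = 0.22234 mol, giving 0.44468 Al and 0.66702 O.
39.69 wt% SiO2 ÷ 60.083 g/mol = 0.66059 mol, giving 0.66059 Si and 1.32118 O.
Oxygen sums to 2.65942; scaling by 12/2.65942 = 4.51226 puts the formula on 12 O.
Si: 0.66059 × 4.51226 = 2.981 atoms per formula unit.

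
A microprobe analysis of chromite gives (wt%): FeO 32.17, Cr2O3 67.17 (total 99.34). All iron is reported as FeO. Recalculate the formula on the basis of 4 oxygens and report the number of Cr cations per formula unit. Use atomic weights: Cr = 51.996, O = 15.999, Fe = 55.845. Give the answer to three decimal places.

32.17 wt% FeO ÷ 71.844 g/mol = 0.44778 mol, giving 0.44778 Fe and 0.44778 O.
67.17 wt% Cr2O3 ÷ 151.989 g/mol = 0.44194 mol, giving 0.88388 Cr and 1.32582 O.
Oxygen sums to 1.77360; scaling by 4/1.77360 = 2.25530 puts the formula on 4 O.
Cr: 0.88388 × 2.25530 = 1.993 atoms per formula unit.

1.993 Cr apfu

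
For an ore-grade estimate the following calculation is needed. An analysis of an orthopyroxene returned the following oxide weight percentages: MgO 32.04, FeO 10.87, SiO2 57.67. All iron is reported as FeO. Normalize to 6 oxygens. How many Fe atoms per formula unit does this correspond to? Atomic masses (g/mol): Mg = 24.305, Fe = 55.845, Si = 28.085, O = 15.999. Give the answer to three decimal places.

32.04 wt% MgO ÷ 40.304 g/mol = 0.79496 mol, giving 0.79496 Mg and 0.79496 O.
10.87 wt% FeO ÷ 71.844 g/mol = 0.15130 mol, giving 0.15130 Fe and 0.15130 O.
57.67 wt% SiO2 ÷ 60.083 g/mol = 0.95984 mol, giving 0.95984 Si and 1.91968 O.
Oxygen sums to 2.86594; scaling by 6/2.86594 = 2.09355 puts the formula on 6 O.
Fe: 0.15130 × 2.09355 = 0.317 atoms per formula unit.

0.317 Fe apfu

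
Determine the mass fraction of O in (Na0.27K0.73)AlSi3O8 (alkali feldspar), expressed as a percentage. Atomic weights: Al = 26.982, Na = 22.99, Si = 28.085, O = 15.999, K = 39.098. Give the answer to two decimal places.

46.72 wt%

M((Na0.27K0.73)AlSi3O8) = 273.978 g/mol.
O contributes 8 × 15.999 = 127.992 g per mole.
127.992/273.978 = 0.4672 → 46.72%.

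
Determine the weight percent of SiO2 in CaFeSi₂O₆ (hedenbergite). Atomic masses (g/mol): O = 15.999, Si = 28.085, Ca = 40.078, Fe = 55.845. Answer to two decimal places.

48.44 wt%

Molar mass of CaFeSi₂O₆ = 1*40.078 + 1*55.845 + 2*28.085 + 6*15.999 = 248.087 g/mol.
Each formula unit contains 2 Si, equivalent to 2/1 = 2.0000 mol SiO2.
M(SiO2) = 1×28.085 + 2×15.999 = 60.083 g/mol.
Mass of SiO2 per formula unit = 2.0000 × 60.083 = 120.166 g.
SiO2 wt% = 120.166 / 248.087 × 100 = 48.44%.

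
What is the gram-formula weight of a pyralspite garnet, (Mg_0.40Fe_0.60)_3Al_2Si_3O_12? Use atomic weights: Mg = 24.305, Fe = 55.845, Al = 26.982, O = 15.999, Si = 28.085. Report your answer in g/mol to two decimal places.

Mg: 1.20 × 24.305 = 29.1660
Fe: 1.80 × 55.845 = 100.5210
Al: 2 × 26.982 = 53.9640
Si: 3 × 28.085 = 84.2550
O: 12 × 15.999 = 191.9880
Summing the contributions gives the formula mass.

459.89 g/mol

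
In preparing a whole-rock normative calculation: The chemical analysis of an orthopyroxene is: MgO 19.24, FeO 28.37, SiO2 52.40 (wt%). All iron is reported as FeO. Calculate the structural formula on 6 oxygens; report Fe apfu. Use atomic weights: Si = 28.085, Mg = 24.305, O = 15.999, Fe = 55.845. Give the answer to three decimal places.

MgO (M=40.304): mol = 0.47737; Mg = 0.47737, O = 0.47737.
FeO (M=71.844): mol = 0.39488; Fe = 0.39488, O = 0.39488.
SiO2 (M=60.083): mol = 0.87213; Si = 0.87213, O = 1.74426.
ΣO = 2.61651; factor = 6/ΣO = 2.29313.
Fe apfu = 0.39488 × 2.29313 = 0.906.

0.906 Fe apfu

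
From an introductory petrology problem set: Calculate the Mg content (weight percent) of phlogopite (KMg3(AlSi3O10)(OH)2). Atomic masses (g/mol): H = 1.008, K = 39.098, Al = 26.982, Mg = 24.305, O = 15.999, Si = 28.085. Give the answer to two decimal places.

17.47 weight percent

Molar mass of KMg3(AlSi3O10)(OH)2: 1×39.098 + 3×24.305 + 1×26.982 + 3×28.085 + 12×15.999 + 2×1.008 = 417.254 g/mol.
Mass of Mg per formula unit: 3 × 24.305 = 72.915 g.
Weight fraction Mg = 72.915 / 417.254 = 0.1747.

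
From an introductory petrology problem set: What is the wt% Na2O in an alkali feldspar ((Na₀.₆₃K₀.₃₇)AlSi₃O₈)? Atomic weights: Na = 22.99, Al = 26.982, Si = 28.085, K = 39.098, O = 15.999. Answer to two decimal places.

7.28 wt%

M((Na₀.₆₃K₀.₃₇)AlSi₃O₈) = 268.179 g/mol; M(Na2O) = 61.979 g/mol.
Moles Na2O per formula unit = 0.63 Na ÷ 2 = 0.3150.
Na2O fraction = (0.3150 × 61.979) / 268.179 = 19.523/268.179 = 0.0728.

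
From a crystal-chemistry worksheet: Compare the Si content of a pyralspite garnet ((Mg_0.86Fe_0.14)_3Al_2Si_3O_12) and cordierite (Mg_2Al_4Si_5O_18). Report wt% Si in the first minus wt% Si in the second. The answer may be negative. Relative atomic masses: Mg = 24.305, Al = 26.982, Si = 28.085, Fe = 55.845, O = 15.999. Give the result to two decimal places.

M((Mg_0.86Fe_0.14)_3Al_2Si_3O_12) = 416.369 g/mol, so wt% Si = 84.255/416.369 × 100 = 20.24%.
M(Mg_2Al_4Si_5O_18) = 584.945 g/mol, so wt% Si = 140.425/584.945 × 100 = 24.01%.
20.24 − 24.01 = -3.77 pp.

-3.77 percentage points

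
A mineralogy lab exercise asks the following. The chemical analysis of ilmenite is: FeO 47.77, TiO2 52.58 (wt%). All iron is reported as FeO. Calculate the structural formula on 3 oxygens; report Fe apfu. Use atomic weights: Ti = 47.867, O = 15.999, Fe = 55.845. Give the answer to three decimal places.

1.007 Fe apfu

FeO: 47.77/71.844 = 0.66491 mol → 0.66491 mol Fe, 0.66491 mol O.
TiO2: 52.58/79.865 = 0.65836 mol → 0.65836 mol Ti, 1.31672 mol O.
Total oxygen = 1.98163 mol. Normalization factor = 3/1.98163 = 1.51391.
Fe per 3 O = 0.66491 × 1.51391 = 1.007.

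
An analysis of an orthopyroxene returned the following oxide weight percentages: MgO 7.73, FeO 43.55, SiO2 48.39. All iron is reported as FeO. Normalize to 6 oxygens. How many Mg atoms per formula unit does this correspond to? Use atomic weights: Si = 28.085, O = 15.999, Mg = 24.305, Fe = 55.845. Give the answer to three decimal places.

MgO (M=40.304): mol = 0.19179; Mg = 0.19179, O = 0.19179.
FeO (M=71.844): mol = 0.60617; Fe = 0.60617, O = 0.60617.
SiO2 (M=60.083): mol = 0.80539; Si = 0.80539, O = 1.61078.
ΣO = 2.40874; factor = 6/ΣO = 2.49093.
Mg apfu = 0.19179 × 2.49093 = 0.478.

0.478 Mg apfu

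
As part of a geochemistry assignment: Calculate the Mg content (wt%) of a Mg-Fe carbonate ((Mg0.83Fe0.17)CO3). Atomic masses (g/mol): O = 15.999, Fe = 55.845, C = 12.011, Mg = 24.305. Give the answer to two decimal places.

Molar mass of (Mg0.83Fe0.17)CO3: 0.83×24.305 + 0.17×55.845 + 1×12.011 + 3×15.999 = 89.675 g/mol.
Mass of Mg per formula unit: 0.83 × 24.305 = 20.173 g.
Weight fraction Mg = 20.173 / 89.675 = 0.2250.

22.50 wt%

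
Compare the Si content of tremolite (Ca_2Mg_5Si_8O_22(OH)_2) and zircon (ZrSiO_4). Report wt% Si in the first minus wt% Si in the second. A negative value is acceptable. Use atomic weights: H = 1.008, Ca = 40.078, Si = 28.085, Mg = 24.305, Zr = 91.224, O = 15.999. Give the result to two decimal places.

12.34 percentage points

M(Ca_2Mg_5Si_8O_22(OH)_2) = 812.353 g/mol, so wt% Si = 224.680/812.353 × 100 = 27.66%.
M(ZrSiO_4) = 183.305 g/mol, so wt% Si = 28.085/183.305 × 100 = 15.32%.
27.66 − 15.32 = 12.34 pp.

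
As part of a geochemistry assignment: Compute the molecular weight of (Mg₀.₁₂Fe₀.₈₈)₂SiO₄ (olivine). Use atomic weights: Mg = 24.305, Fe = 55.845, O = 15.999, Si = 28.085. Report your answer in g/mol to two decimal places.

196.20 g/mol

Mg: 0.24 × 24.305 = 5.8332
Fe: 1.76 × 55.845 = 98.2872
Si: 1 × 28.085 = 28.0850
O: 4 × 15.999 = 63.9960
Summing the contributions gives the formula mass.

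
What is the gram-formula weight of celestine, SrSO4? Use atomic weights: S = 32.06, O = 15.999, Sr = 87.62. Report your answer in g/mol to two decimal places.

183.68 g/mol

Sr: 1 × 87.62 = 87.6200
S: 1 × 32.06 = 32.0600
O: 4 × 15.999 = 63.9960
Summing the contributions gives the formula mass.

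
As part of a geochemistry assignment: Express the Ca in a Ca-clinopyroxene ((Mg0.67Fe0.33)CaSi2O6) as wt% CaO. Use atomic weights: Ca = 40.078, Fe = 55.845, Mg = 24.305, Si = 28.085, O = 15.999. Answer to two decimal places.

Molar mass of (Mg0.67Fe0.33)CaSi2O6 = 0.67·24.305 + 0.33·55.845 + 1·40.078 + 2·28.085 + 6·15.999 = 226.955 g/mol.
Each formula unit contains 1 Ca, equivalent to 1/1 = 1.0000 mol CaO.
M(CaO) = 1×40.078 + 1×15.999 = 56.077 g/mol.
Mass of CaO per formula unit = 1.0000 × 56.077 = 56.077 g.
CaO wt% = 56.077 / 226.955 × 100 = 24.71%.

24.71 wt%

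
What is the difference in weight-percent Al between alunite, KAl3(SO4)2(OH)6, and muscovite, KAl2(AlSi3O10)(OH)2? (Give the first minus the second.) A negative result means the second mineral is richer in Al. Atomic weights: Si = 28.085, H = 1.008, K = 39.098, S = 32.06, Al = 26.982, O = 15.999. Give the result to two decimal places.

-0.78 percentage points

First mineral: 80.946 g Al in 414.198 g formula = 19.54 wt% Al.
Second mineral: 80.946 g Al in 398.303 g formula = 20.32 wt% Al.
19.54% − 20.32% gives a difference of -0.78 percentage points.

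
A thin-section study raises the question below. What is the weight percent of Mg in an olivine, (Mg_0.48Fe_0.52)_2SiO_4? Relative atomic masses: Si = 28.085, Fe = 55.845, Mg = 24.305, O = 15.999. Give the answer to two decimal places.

Formula mass = 0.96×24.305 + 1.04×55.845 + 1×28.085 + 4×15.999 = 173.493 g/mol, of which 23.333 g is Mg.
So Mg makes up 23.333/173.493 = 0.1345 of the mass, i.e. 13.45%.

13.45 mass %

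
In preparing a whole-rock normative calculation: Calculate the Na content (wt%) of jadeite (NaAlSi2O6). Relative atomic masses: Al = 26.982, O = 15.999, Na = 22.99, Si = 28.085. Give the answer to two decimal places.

Formula mass = 1*22.99 + 1*26.982 + 2*28.085 + 6*15.999 = 202.136 g/mol, of which 22.990 g is Na.
So Na makes up 22.990/202.136 = 0.1137 of the mass, i.e. 11.37%.

11.37 wt%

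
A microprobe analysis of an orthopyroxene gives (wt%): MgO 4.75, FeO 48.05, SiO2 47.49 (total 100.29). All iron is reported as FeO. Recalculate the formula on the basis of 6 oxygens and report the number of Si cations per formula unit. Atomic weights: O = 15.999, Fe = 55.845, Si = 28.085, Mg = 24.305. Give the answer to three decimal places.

MgO (M=40.304): mol = 0.11785; Mg = 0.11785, O = 0.11785.
FeO (M=71.844): mol = 0.66881; Fe = 0.66881, O = 0.66881.
SiO2 (M=60.083): mol = 0.79041; Si = 0.79041, O = 1.58082.
ΣO = 2.36748; factor = 6/ΣO = 2.53434.
Si apfu = 0.79041 × 2.53434 = 2.003.

2.003 Si apfu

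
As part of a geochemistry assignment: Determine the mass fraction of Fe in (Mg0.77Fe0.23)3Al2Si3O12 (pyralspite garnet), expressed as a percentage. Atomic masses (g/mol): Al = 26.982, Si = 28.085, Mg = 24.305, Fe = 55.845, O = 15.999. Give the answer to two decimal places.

Molar mass of (Mg0.77Fe0.23)3Al2Si3O12: 2.31×24.305 + 0.69×55.845 + 2×26.982 + 3×28.085 + 12×15.999 = 424.885 g/mol.
Mass of Fe per formula unit: 0.69 × 55.845 = 38.533 g.
Weight fraction Fe = 38.533 / 424.885 = 0.0907.

9.07 weight percent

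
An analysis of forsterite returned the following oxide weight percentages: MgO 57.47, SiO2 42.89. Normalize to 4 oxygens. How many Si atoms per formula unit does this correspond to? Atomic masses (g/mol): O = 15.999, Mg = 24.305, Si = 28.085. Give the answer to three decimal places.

MgO: 57.47/40.304 = 1.42591 mol → 1.42591 mol Mg, 1.42591 mol O.
SiO2: 42.89/60.083 = 0.71385 mol → 0.71385 mol Si, 1.42770 mol O.
Total oxygen = 2.85361 mol. Normalization factor = 4/2.85361 = 1.40173.
Si per 4 O = 0.71385 × 1.40173 = 1.001.

1.001 Si apfu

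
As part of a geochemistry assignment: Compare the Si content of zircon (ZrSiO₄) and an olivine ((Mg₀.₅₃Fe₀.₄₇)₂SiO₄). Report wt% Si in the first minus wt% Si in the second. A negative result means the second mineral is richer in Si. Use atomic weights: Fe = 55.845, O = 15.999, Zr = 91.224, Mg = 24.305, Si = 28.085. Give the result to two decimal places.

First mineral: 28.085 g Si in 183.305 g formula = 15.32 wt% Si.
Second mineral: 28.085 g Si in 170.339 g formula = 16.49 wt% Si.
15.32% − 16.49% gives a difference of -1.17 percentage points.

-1.17 percentage points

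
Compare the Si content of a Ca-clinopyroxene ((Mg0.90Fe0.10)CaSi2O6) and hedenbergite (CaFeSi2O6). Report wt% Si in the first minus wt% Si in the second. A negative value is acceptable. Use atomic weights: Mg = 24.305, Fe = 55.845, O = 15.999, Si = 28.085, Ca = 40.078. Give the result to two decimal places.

2.93 percentage points

First mineral: 56.170 g Si in 219.701 g formula = 25.57 wt% Si.
Second mineral: 56.170 g Si in 248.087 g formula = 22.64 wt% Si.
25.57% − 22.64% gives a difference of 2.93 percentage points.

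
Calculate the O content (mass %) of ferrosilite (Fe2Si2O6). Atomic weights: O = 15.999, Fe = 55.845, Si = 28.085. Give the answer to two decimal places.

36.38 mass %

Formula mass = 2·55.845 + 2·28.085 + 6·15.999 = 263.854 g/mol, of which 95.994 g is O.
So O makes up 95.994/263.854 = 0.3638 of the mass, i.e. 36.38%.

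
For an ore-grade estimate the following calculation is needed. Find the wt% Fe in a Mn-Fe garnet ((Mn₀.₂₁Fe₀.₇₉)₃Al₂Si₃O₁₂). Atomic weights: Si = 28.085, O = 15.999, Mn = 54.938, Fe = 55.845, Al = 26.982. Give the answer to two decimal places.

26.62 wt%

Molar mass of (Mn₀.₂₁Fe₀.₇₉)₃Al₂Si₃O₁₂: 0.63×54.938 + 2.37×55.845 + 2×26.982 + 3×28.085 + 12×15.999 = 497.171 g/mol.
Mass of Fe per formula unit: 2.37 × 55.845 = 132.353 g.
Weight fraction Fe = 132.353 / 497.171 = 0.2662.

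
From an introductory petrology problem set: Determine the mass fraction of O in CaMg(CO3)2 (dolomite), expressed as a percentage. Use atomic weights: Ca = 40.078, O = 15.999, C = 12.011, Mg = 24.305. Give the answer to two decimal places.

52.06 weight percent

M(CaMg(CO3)2) = 184.399 g/mol.
O contributes 6 × 15.999 = 95.994 g per mole.
95.994/184.399 = 0.5206 → 52.06%.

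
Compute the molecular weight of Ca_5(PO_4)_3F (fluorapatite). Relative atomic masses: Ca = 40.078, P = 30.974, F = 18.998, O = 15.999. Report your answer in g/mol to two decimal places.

Ca: 5 × 40.078 = 200.3900
P: 3 × 30.974 = 92.9220
O: 12 × 15.999 = 191.9880
F: 1 × 18.998 = 18.9980
Summing the contributions gives the formula mass.

504.30 g/mol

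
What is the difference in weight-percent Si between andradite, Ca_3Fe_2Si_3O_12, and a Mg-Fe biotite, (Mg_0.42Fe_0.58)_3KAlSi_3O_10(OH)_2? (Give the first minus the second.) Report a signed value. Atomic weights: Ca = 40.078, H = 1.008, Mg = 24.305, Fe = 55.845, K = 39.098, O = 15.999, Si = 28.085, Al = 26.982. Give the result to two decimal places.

-1.27 percentage points

Si in Ca_3Fe_2Si_3O_12: molar mass 508.167 g/mol; 3×28.085 = 84.255 g → 16.58 wt%.
Si in (Mg_0.42Fe_0.58)_3KAlSi_3O_10(OH)_2: molar mass 472.134 g/mol; 3×28.085 = 84.255 g → 17.85 wt%.
Difference = 16.58 − 17.85 = -1.27 percentage points.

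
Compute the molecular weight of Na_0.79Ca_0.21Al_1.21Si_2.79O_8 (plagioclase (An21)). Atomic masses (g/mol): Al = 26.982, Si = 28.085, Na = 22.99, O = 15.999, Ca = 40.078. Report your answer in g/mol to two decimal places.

The formula mass is the sum 0.79×22.99 + 0.21×40.078 + 1.21×26.982 + 2.79×28.085 + 8×15.999.

265.58 g/mol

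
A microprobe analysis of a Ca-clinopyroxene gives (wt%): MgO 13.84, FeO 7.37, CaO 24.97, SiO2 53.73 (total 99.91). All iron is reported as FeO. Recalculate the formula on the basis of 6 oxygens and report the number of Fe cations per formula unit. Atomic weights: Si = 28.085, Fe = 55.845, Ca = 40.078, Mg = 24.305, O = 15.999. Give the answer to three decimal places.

13.84 wt% MgO ÷ 40.304 g/mol = 0.34339 mol, giving 0.34339 Mg and 0.34339 O.
7.37 wt% FeO ÷ 71.844 g/mol = 0.10258 mol, giving 0.10258 Fe and 0.10258 O.
24.97 wt% CaO ÷ 56.077 g/mol = 0.44528 mol, giving 0.44528 Ca and 0.44528 O.
53.73 wt% SiO2 ÷ 60.083 g/mol = 0.89426 mol, giving 0.89426 Si and 1.78852 O.
Oxygen sums to 2.67977; scaling by 6/2.67977 = 2.23900 puts the formula on 6 O.
Fe: 0.10258 × 2.23900 = 0.230 atoms per formula unit.

0.230 Fe apfu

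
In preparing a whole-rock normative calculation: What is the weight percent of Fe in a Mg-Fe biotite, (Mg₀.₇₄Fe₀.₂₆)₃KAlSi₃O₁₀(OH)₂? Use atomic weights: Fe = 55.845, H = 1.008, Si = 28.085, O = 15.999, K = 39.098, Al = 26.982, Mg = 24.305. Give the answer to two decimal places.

9.86 weight percent

Molar mass of (Mg₀.₇₄Fe₀.₂₆)₃KAlSi₃O₁₀(OH)₂: 2.22*24.305 + 0.78*55.845 + 1*39.098 + 1*26.982 + 3*28.085 + 12*15.999 + 2*1.008 = 441.855 g/mol.
Mass of Fe per formula unit: 0.78 × 55.845 = 43.559 g.
Weight fraction Fe = 43.559 / 441.855 = 0.0986.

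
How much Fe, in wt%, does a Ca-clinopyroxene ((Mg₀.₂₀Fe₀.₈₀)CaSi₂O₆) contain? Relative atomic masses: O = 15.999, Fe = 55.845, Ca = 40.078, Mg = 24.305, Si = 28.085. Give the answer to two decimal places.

Molar mass of (Mg₀.₂₀Fe₀.₈₀)CaSi₂O₆: 0.20*24.305 + 0.80*55.845 + 1*40.078 + 2*28.085 + 6*15.999 = 241.779 g/mol.
Mass of Fe per formula unit: 0.80 × 55.845 = 44.676 g.
Weight fraction Fe = 44.676 / 241.779 = 0.1848.

18.48 wt%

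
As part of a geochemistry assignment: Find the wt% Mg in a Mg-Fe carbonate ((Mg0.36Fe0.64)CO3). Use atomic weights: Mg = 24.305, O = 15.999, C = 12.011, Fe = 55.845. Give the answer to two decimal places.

8.37 mass %

Molar mass of (Mg0.36Fe0.64)CO3: 0.36×24.305 + 0.64×55.845 + 1×12.011 + 3×15.999 = 104.499 g/mol.
Mass of Mg per formula unit: 0.36 × 24.305 = 8.750 g.
Weight fraction Mg = 8.750 / 104.499 = 0.0837.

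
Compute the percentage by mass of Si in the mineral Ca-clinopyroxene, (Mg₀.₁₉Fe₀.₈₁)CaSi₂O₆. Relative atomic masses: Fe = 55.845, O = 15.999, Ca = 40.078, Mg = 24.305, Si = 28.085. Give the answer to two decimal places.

Formula mass = 0.19·24.305 + 0.81·55.845 + 1·40.078 + 2·28.085 + 6·15.999 = 242.094 g/mol, of which 56.170 g is Si.
So Si makes up 56.170/242.094 = 0.2320 of the mass, i.e. 23.20%.

23.20 wt%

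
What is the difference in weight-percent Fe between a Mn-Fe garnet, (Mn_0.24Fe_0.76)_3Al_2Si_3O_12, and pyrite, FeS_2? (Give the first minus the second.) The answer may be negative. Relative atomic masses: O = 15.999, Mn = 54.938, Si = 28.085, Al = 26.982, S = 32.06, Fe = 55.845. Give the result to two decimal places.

-20.94 percentage points

Fe in (Mn_0.24Fe_0.76)_3Al_2Si_3O_12: molar mass 497.089 g/mol; 2.28×55.845 = 127.327 g → 25.61 wt%.
Fe in FeS_2: molar mass 119.965 g/mol; 1×55.845 = 55.845 g → 46.55 wt%.
Difference = 25.61 − 46.55 = -20.94 percentage points.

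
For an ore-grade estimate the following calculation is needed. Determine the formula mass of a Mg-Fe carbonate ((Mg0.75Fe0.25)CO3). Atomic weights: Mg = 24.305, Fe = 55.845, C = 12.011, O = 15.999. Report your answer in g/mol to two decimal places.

M = 0.75×24.305 + 0.25×55.845 + 1×12.011 + 3×15.999

92.20 g/mol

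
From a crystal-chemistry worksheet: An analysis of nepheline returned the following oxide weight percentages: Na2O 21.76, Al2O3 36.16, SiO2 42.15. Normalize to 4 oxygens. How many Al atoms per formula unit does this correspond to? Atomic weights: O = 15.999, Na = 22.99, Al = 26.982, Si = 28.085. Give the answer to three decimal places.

21.76 wt% Na2O ÷ 61.979 g/mol = 0.35109 mol, giving 0.70218 Na and 0.35109 O.
36.16 wt% Al2O3 ÷ 101.961 g/mol = 0.35465 mol, giving 0.70930 Al and 1.06395 O.
42.15 wt% SiO2 ÷ 60.083 g/mol = 0.70153 mol, giving 0.70153 Si and 1.40306 O.
Oxygen sums to 2.81810; scaling by 4/2.81810 = 1.41940 puts the formula on 4 O.
Al: 0.70930 × 1.41940 = 1.007 atoms per formula unit.

1.007 Al apfu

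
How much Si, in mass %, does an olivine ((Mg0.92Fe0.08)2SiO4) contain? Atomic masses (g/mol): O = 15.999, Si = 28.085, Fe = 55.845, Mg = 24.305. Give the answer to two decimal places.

19.27 mass %

Formula mass = 1.84×24.305 + 0.16×55.845 + 1×28.085 + 4×15.999 = 145.737 g/mol, of which 28.085 g is Si.
So Si makes up 28.085/145.737 = 0.1927 of the mass, i.e. 19.27%.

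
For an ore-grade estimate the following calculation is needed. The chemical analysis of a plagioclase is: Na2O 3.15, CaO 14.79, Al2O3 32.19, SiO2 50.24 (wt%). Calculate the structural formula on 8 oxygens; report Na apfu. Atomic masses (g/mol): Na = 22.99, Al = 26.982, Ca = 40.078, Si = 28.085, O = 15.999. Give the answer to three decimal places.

Na2O (M=61.979): mol = 0.05082; Na = 0.10164, O = 0.05082.
CaO (M=56.077): mol = 0.26374; Ca = 0.26374, O = 0.26374.
Al2O3 (M=101.961): mol = 0.31571; Al = 0.63142, O = 0.94713.
SiO2 (M=60.083): mol = 0.83618; Si = 0.83618, O = 1.67236.
ΣO = 2.93405; factor = 8/ΣO = 2.72661.
Na apfu = 0.10164 × 2.72661 = 0.277.

0.277 Na apfu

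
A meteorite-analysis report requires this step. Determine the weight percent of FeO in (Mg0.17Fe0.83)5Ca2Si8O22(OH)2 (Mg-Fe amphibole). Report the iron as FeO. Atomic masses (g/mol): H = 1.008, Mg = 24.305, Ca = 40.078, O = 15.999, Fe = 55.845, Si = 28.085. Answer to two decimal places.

M((Mg0.17Fe0.83)5Ca2Si8O22(OH)2) = 943.244 g/mol; M(FeO) = 71.844 g/mol.
Moles FeO per formula unit = 4.15 Fe ÷ 1 = 4.1500.
FeO fraction = (4.1500 × 71.844) / 943.244 = 298.153/943.244 = 0.3161.

31.61 wt%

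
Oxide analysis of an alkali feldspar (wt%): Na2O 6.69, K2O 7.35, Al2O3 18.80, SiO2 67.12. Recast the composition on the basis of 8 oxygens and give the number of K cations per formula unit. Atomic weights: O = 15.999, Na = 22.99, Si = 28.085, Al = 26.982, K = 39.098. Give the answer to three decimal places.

Na2O: 6.69/61.979 = 0.10794 mol → 0.21588 mol Na, 0.10794 mol O.
K2O: 7.35/94.195 = 0.07803 mol → 0.15606 mol K, 0.07803 mol O.
Al2O3: 18.80/101.961 = 0.18438 mol → 0.36876 mol Al, 0.55314 mol O.
SiO2: 67.12/60.083 = 1.11712 mol → 1.11712 mol Si, 2.23424 mol O.
Total oxygen = 2.97335 mol. Normalization factor = 8/2.97335 = 2.69057.
K per 8 O = 0.15606 × 2.69057 = 0.420.

0.420 K apfu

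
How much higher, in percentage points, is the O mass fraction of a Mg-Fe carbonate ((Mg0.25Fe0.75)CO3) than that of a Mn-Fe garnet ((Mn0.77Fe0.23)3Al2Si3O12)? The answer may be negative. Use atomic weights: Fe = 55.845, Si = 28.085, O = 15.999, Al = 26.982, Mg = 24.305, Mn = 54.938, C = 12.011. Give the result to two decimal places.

5.72 percentage points

O in (Mg0.25Fe0.75)CO3: molar mass 107.968 g/mol; 3×15.999 = 47.997 g → 44.45 wt%.
O in (Mn0.77Fe0.23)3Al2Si3O12: molar mass 495.647 g/mol; 12×15.999 = 191.988 g → 38.73 wt%.
Difference = 44.45 − 38.73 = 5.72 percentage points.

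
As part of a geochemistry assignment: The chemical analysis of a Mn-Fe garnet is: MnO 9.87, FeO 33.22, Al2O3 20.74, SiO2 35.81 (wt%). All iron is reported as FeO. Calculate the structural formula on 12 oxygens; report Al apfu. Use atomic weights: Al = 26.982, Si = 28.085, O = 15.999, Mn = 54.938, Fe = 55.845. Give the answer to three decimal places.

MnO: 9.87/70.937 = 0.13914 mol → 0.13914 mol Mn, 0.13914 mol O.
FeO: 33.22/71.844 = 0.46239 mol → 0.46239 mol Fe, 0.46239 mol O.
Al2O3: 20.74/101.961 = 0.20341 mol → 0.40682 mol Al, 0.61023 mol O.
SiO2: 35.81/60.083 = 0.59601 mol → 0.59601 mol Si, 1.19202 mol O.
Total oxygen = 2.40378 mol. Normalization factor = 12/2.40378 = 4.99214.
Al per 12 O = 0.40682 × 4.99214 = 2.031.

2.031 Al apfu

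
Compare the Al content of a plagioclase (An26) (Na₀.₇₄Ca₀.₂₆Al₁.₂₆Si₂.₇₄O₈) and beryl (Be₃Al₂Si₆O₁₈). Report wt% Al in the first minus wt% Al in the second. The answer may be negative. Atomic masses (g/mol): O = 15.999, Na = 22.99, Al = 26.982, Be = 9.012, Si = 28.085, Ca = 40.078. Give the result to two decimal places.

2.72 percentage points

First mineral: 33.997 g Al in 266.375 g formula = 12.76 wt% Al.
Second mineral: 53.964 g Al in 537.492 g formula = 10.04 wt% Al.
12.76% − 10.04% gives a difference of 2.72 percentage points.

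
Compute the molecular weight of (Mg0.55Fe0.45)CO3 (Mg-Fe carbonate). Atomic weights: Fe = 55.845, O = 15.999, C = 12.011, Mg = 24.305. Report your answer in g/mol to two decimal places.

The formula mass is the sum 0.55*24.305 + 0.45*55.845 + 1*12.011 + 3*15.999.

98.51 g/mol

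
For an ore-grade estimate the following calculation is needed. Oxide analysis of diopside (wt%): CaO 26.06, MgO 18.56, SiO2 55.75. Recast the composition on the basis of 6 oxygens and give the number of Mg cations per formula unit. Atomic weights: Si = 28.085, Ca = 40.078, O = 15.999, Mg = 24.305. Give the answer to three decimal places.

0.994 Mg apfu

CaO: 26.06/56.077 = 0.46472 mol → 0.46472 mol Ca, 0.46472 mol O.
MgO: 18.56/40.304 = 0.46050 mol → 0.46050 mol Mg, 0.46050 mol O.
SiO2: 55.75/60.083 = 0.92788 mol → 0.92788 mol Si, 1.85576 mol O.
Total oxygen = 2.78098 mol. Normalization factor = 6/2.78098 = 2.15751.
Mg per 6 O = 0.46050 × 2.15751 = 0.994.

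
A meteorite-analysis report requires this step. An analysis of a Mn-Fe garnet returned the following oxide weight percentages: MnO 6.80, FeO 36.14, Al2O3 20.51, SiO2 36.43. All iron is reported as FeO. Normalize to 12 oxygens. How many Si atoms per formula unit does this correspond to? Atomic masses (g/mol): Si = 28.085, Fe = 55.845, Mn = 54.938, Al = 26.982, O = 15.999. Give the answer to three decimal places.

6.80 wt% MnO ÷ 70.937 g/mol = 0.09586 mol, giving 0.09586 Mn and 0.09586 O.
36.14 wt% FeO ÷ 71.844 g/mol = 0.50303 mol, giving 0.50303 Fe and 0.50303 O.
20.51 wt% Al2O3 ÷ 101.961 g/mol = 0.20116 mol, giving 0.40232 Al and 0.60348 O.
36.43 wt% SiO2 ÷ 60.083 g/mol = 0.60633 mol, giving 0.60633 Si and 1.21266 O.
Oxygen sums to 2.41503; scaling by 12/2.41503 = 4.96888 puts the formula on 12 O.
Si: 0.60633 × 4.96888 = 3.013 atoms per formula unit.

3.013 Si apfu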